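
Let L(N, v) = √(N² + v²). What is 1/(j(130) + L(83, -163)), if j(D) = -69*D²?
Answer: -583050/679894588271 - √33458/1359789176542 ≈ -8.5769e-7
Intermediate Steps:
1/(j(130) + L(83, -163)) = 1/(-69*130² + √(83² + (-163)²)) = 1/(-69*16900 + √(6889 + 26569)) = 1/(-1166100 + √33458)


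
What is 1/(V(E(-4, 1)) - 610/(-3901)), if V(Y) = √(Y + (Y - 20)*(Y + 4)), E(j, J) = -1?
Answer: 1189805/487155682 - 30435602*I/243577841 ≈ 0.0024424 - 0.12495*I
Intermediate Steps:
V(Y) = √(Y + (-20 + Y)*(4 + Y))
1/(V(E(-4, 1)) - 610/(-3901)) = 1/(√(-80 + (-1)² - 15*(-1)) - 610/(-3901)) = 1/(√(-80 + 1 + 15) - 610*(-1/3901)) = 1/(√(-64) + 610/3901) = 1/(8*I + 610/3901) = 1/(610/3901 + 8*I) = 15217801*(610/3901 - 8*I)/974311364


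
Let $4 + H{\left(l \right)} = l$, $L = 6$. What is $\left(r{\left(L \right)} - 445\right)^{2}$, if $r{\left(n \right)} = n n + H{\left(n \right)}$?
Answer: $165649$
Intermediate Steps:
$H{\left(l \right)} = -4 + l$
$r{\left(n \right)} = -4 + n + n^{2}$ ($r{\left(n \right)} = n n + \left(-4 + n\right) = n^{2} + \left(-4 + n\right) = -4 + n + n^{2}$)
$\left(r{\left(L \right)} - 445\right)^{2} = \left(\left(-4 + 6 + 6^{2}\right) - 445\right)^{2} = \left(\left(-4 + 6 + 36\right) - 445\right)^{2} = \left(38 - 445\right)^{2} = \left(-407\right)^{2} = 165649$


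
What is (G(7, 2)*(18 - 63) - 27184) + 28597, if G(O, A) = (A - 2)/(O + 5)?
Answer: 1413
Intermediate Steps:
G(O, A) = (-2 + A)/(5 + O)
(G(7, 2)*(18 - 63) - 27184) + 28597 = (((-2 + 2)/(5 + 7))*(18 - 63) - 27184) + 28597 = ((0/12)*(-45) - 27184) + 28597 = (((1/12)*0)*(-45) - 27184) + 28597 = (0*(-45) - 27184) + 28597 = (0 - 27184) + 28597 = -27184 + 28597 = 1413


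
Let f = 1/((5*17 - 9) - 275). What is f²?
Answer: 1/39601 ≈ 2.5252e-5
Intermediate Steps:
f = -1/199 (f = 1/((85 - 9) - 275) = 1/(76 - 275) = 1/(-199) = -1/199 ≈ -0.0050251)
f² = (-1/199)² = 1/39601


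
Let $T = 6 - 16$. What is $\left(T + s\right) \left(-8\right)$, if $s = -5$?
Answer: $120$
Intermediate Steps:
$T = -10$ ($T = 6 - 16 = -10$)
$\left(T + s\right) \left(-8\right) = \left(-10 - 5\right) \left(-8\right) = \left(-15\right) \left(-8\right) = 120$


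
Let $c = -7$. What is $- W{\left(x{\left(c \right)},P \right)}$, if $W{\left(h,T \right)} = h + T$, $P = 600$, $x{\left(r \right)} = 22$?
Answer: $-622$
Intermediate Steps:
$W{\left(h,T \right)} = T + h$
$- W{\left(x{\left(c \right)},P \right)} = - (600 + 22) = \left(-1\right) 622 = -622$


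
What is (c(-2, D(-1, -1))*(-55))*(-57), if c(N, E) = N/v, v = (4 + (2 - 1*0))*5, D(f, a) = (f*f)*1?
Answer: -209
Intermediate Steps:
D(f, a) = f² (D(f, a) = f²*1 = f²)
v = 30 (v = (4 + (2 + 0))*5 = (4 + 2)*5 = 6*5 = 30)
c(N, E) = N/30
(c(-2, D(-1, -1))*(-55))*(-57) = (((1/30)*(-2))*(-55))*(-57) = -1/15*(-55)*(-57) = (11/3)*(-57) = -209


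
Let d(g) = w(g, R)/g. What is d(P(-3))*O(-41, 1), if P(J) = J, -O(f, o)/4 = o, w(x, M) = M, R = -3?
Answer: -4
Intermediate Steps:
O(f, o) = -4*o
d(g) = -3/g
d(P(-3))*O(-41, 1) = (-3/(-3))*(-4*1) = -3*(-⅓)*(-4) = 1*(-4) = -4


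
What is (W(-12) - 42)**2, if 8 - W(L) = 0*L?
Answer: 1156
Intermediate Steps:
W(L) = 8 (W(L) = 8 - 0*L = 8 - 1*0 = 8 + 0 = 8)
(W(-12) - 42)**2 = (8 - 42)**2 = (-34)**2 = 1156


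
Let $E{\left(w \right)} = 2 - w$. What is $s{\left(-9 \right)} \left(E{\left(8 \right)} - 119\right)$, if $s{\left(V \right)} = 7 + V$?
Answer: $250$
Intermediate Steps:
$s{\left(-9 \right)} \left(E{\left(8 \right)} - 119\right) = \left(7 - 9\right) \left(\left(2 - 8\right) - 119\right) = - 2 \left(\left(2 - 8\right) - 119\right) = - 2 \left(-6 - 119\right) = \left(-2\right) \left(-125\right) = 250$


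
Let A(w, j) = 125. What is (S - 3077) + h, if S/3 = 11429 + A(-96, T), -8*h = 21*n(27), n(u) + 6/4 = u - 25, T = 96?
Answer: 505339/16 ≈ 31584.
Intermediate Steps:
n(u) = -53/2 + u (n(u) = -3/2 + (u - 25) = -3/2 + (-25 + u) = -53/2 + u)
h = -21/16 (h = -21*(-53/2 + 27)/8 = -21/(8*2) = -⅛*21/2 = -21/16 ≈ -1.3125)
S = 34662 (S = 3*(11429 + 125) = 3*11554 = 34662)
(S - 3077) + h = (34662 - 3077) - 21/16 = 31585 - 21/16 = 505339/16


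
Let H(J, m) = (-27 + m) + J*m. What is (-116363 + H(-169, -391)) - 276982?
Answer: -327684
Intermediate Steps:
H(J, m) = -27 + m + J*m
(-116363 + H(-169, -391)) - 276982 = (-116363 + (-27 - 391 - 169*(-391))) - 276982 = (-116363 + (-27 - 391 + 66079)) - 276982 = (-116363 + 65661) - 276982 = -50702 - 276982 = -327684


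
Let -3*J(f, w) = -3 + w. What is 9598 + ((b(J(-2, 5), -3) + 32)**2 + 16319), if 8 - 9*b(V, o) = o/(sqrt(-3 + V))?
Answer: 24055796/891 - 592*I*sqrt(33)/297 ≈ 26999.0 - 11.45*I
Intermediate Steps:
J(f, w) = 1 - w/3 (J(f, w) = -(-3 + w)/3 = 1 - w/3)
b(V, o) = 8/9 - o/(9*sqrt(-3 + V)) (b(V, o) = 8/9 - o/(9*(sqrt(-3 + V))) = 8/9 - o/(9*sqrt(-3 + V)))
9598 + ((b(J(-2, 5), -3) + 32)**2 + 16319) = 9598 + (((8/9 - 1/9*(-3)/sqrt(-3 + (1 - 1/3*5))) + 32)**2 + 16319) = 9598 + (((8/9 - 1/9*(-3)/sqrt(-3 + (1 - 5/3))) + 32)**2 + 16319) = 9598 + (((8/9 - 1/9*(-3)/sqrt(-3 - 2/3)) + 32)**2 + 16319) = 9598 + (((8/9 - 1/9*(-3)/sqrt(-11/3)) + 32)**2 + 16319) = 9598 + (((8/9 - 1/9*(-3)*(-I*sqrt(33)/11)) + 32)**2 + 16319) = 9598 + (((8/9 - I*sqrt(33)/33) + 32)**2 + 16319) = 9598 + ((296/9 - I*sqrt(33)/33)**2 + 16319) = 9598 + (16319 + (296/9 - I*sqrt(33)/33)**2) = 25917 + (296/9 - I*sqrt(33)/33)**2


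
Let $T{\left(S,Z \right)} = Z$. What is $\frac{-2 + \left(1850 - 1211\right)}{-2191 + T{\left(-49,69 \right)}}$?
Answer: $- \frac{637}{2122} \approx -0.30019$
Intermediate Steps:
$\frac{-2 + \left(1850 - 1211\right)}{-2191 + T{\left(-49,69 \right)}} = \frac{-2 + \left(1850 - 1211\right)}{-2191 + 69} = \frac{-2 + \left(1850 - 1211\right)}{-2122} = \left(-2 + 639\right) \left(- \frac{1}{2122}\right) = 637 \left(- \frac{1}{2122}\right) = - \frac{637}{2122}$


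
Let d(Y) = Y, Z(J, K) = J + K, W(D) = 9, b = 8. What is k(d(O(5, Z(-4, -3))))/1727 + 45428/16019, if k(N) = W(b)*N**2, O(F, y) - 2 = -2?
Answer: 45428/16019 ≈ 2.8359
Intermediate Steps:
O(F, y) = 0 (O(F, y) = 2 - 2 = 0)
k(N) = 9*N**2
k(d(O(5, Z(-4, -3))))/1727 + 45428/16019 = (9*0**2)/1727 + 45428/16019 = (9*0)*(1/1727) + 45428*(1/16019) = 0*(1/1727) + 45428/16019 = 0 + 45428/16019 = 45428/16019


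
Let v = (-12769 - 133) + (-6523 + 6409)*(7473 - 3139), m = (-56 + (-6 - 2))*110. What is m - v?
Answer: 499938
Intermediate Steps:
m = -7040 (m = (-56 - 8)*110 = -64*110 = -7040)
v = -506978 (v = -12902 - 114*4334 = -12902 - 494076 = -506978)
m - v = -7040 - 1*(-506978) = -7040 + 506978 = 499938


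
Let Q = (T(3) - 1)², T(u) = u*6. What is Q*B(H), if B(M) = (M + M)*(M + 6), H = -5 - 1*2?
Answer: 4046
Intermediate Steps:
T(u) = 6*u
H = -7 (H = -5 - 2 = -7)
B(M) = 2*M*(6 + M) (B(M) = (2*M)*(6 + M) = 2*M*(6 + M))
Q = 289 (Q = (6*3 - 1)² = (18 - 1)² = 17² = 289)
Q*B(H) = 289*(2*(-7)*(6 - 7)) = 289*(2*(-7)*(-1)) = 289*14 = 4046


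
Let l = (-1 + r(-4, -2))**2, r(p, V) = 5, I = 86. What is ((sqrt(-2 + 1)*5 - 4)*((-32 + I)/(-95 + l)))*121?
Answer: 26136/79 - 32670*I/79 ≈ 330.84 - 413.54*I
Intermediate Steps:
l = 16 (l = (-1 + 5)**2 = 4**2 = 16)
((sqrt(-2 + 1)*5 - 4)*((-32 + I)/(-95 + l)))*121 = ((sqrt(-2 + 1)*5 - 4)*((-32 + 86)/(-95 + 16)))*121 = ((sqrt(-1)*5 - 4)*(54/(-79)))*121 = ((I*5 - 4)*(54*(-1/79)))*121 = ((5*I - 4)*(-54/79))*121 = ((-4 + 5*I)*(-54/79))*121 = (216/79 - 270*I/79)*121 = 26136/79 - 32670*I/79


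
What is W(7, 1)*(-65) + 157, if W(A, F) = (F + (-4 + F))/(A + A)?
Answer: 1164/7 ≈ 166.29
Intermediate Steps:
W(A, F) = (-4 + 2*F)/(2*A) (W(A, F) = (-4 + 2*F)/((2*A)) = (-4 + 2*F)*(1/(2*A)) = (-4 + 2*F)/(2*A))
W(7, 1)*(-65) + 157 = ((-2 + 1)/7)*(-65) + 157 = ((1/7)*(-1))*(-65) + 157 = -1/7*(-65) + 157 = 65/7 + 157 = 1164/7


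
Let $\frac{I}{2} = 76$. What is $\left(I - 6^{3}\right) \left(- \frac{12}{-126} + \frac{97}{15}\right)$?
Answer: $- \frac{44096}{105} \approx -419.96$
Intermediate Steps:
$I = 152$ ($I = 2 \cdot 76 = 152$)
$\left(I - 6^{3}\right) \left(- \frac{12}{-126} + \frac{97}{15}\right) = \left(152 - 6^{3}\right) \left(- \frac{12}{-126} + \frac{97}{15}\right) = \left(152 - 216\right) \left(\left(-12\right) \left(- \frac{1}{126}\right) + 97 \cdot \frac{1}{15}\right) = \left(152 - 216\right) \left(\frac{2}{21} + \frac{97}{15}\right) = \left(-64\right) \frac{689}{105} = - \frac{44096}{105}$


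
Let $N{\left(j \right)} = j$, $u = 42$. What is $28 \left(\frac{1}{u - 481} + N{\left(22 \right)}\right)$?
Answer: $\frac{270396}{439} \approx 615.94$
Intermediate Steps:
$28 \left(\frac{1}{u - 481} + N{\left(22 \right)}\right) = 28 \left(\frac{1}{42 - 481} + 22\right) = 28 \left(\frac{1}{-439} + 22\right) = 28 \left(- \frac{1}{439} + 22\right) = 28 \cdot \frac{9657}{439} = \frac{270396}{439}$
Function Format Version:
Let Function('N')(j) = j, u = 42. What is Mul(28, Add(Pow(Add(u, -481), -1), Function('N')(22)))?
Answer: Rational(270396, 439) ≈ 615.94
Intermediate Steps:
Mul(28, Add(Pow(Add(u, -481), -1), Function('N')(22))) = Mul(28, Add(Pow(Add(42, -481), -1), 22)) = Mul(28, Add(Pow(-439, -1), 22)) = Mul(28, Add(Rational(-1, 439), 22)) = Mul(28, Rational(9657, 439)) = Rational(270396, 439)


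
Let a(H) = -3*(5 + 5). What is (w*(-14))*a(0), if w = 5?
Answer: 2100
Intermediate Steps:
a(H) = -30 (a(H) = -3*10 = -30)
(w*(-14))*a(0) = (5*(-14))*(-30) = -70*(-30) = 2100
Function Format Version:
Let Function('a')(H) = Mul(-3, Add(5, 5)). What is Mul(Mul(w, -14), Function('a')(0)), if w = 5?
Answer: 2100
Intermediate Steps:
Function('a')(H) = -30 (Function('a')(H) = Mul(-3, 10) = -30)
Mul(Mul(w, -14), Function('a')(0)) = Mul(Mul(5, -14), -30) = Mul(-70, -30) = 2100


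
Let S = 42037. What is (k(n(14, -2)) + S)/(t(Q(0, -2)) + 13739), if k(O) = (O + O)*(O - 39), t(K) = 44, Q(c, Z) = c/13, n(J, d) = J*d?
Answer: 45789/13783 ≈ 3.3221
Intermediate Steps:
Q(c, Z) = c/13 (Q(c, Z) = c*(1/13) = c/13)
k(O) = 2*O*(-39 + O) (k(O) = (2*O)*(-39 + O) = 2*O*(-39 + O))
(k(n(14, -2)) + S)/(t(Q(0, -2)) + 13739) = (2*(14*(-2))*(-39 + 14*(-2)) + 42037)/(44 + 13739) = (2*(-28)*(-39 - 28) + 42037)/13783 = (2*(-28)*(-67) + 42037)*(1/13783) = (3752 + 42037)*(1/13783) = 45789*(1/13783) = 45789/13783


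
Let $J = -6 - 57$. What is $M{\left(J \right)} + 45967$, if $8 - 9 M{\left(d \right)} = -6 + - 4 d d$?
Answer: $\frac{429593}{9} \approx 47733.0$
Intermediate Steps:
$J = -63$
$M{\left(d \right)} = \frac{14}{9} + \frac{4 d^{2}}{9}$ ($M{\left(d \right)} = \frac{8}{9} - \frac{-6 + - 4 d d}{9} = \frac{8}{9} - \frac{-6 - 4 d^{2}}{9} = \frac{8}{9} + \left(\frac{2}{3} + \frac{4 d^{2}}{9}\right) = \frac{14}{9} + \frac{4 d^{2}}{9}$)
$M{\left(J \right)} + 45967 = \left(\frac{14}{9} + \frac{4 \left(-63\right)^{2}}{9}\right) + 45967 = \left(\frac{14}{9} + \frac{4}{9} \cdot 3969\right) + 45967 = \left(\frac{14}{9} + 1764\right) + 45967 = \frac{15890}{9} + 45967 = \frac{429593}{9}$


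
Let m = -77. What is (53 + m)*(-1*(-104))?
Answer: -2496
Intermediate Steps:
(53 + m)*(-1*(-104)) = (53 - 77)*(-1*(-104)) = -24*104 = -2496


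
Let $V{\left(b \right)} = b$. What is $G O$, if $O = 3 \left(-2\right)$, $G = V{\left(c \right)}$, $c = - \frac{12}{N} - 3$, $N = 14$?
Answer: $\frac{162}{7} \approx 23.143$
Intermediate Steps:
$c = - \frac{27}{7}$ ($c = - \frac{12}{14} - 3 = \left(-12\right) \frac{1}{14} - 3 = - \frac{6}{7} - 3 = - \frac{27}{7} \approx -3.8571$)
$G = - \frac{27}{7} \approx -3.8571$
$O = -6$
$G O = \left(- \frac{27}{7}\right) \left(-6\right) = \frac{162}{7}$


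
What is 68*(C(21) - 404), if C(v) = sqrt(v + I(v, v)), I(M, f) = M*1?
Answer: -27472 + 68*sqrt(42) ≈ -27031.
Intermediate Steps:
I(M, f) = M
C(v) = sqrt(2)*sqrt(v) (C(v) = sqrt(v + v) = sqrt(2*v) = sqrt(2)*sqrt(v))
68*(C(21) - 404) = 68*(sqrt(2)*sqrt(21) - 404) = 68*(sqrt(42) - 404) = 68*(-404 + sqrt(42)) = -27472 + 68*sqrt(42)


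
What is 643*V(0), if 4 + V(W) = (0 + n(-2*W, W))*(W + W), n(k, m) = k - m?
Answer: -2572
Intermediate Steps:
V(W) = -4 - 6*W² (V(W) = -4 + (0 + (-2*W - W))*(W + W) = -4 + (0 - 3*W)*(2*W) = -4 + (-3*W)*(2*W) = -4 - 6*W²)
643*V(0) = 643*(-4 - 6*0²) = 643*(-4 - 6*0) = 643*(-4 + 0) = 643*(-4) = -2572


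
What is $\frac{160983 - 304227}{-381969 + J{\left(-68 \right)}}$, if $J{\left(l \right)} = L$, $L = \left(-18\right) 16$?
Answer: $\frac{15916}{42473} \approx 0.37473$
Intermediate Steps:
$L = -288$
$J{\left(l \right)} = -288$
$\frac{160983 - 304227}{-381969 + J{\left(-68 \right)}} = \frac{160983 - 304227}{-381969 - 288} = - \frac{143244}{-382257} = \left(-143244\right) \left(- \frac{1}{382257}\right) = \frac{15916}{42473}$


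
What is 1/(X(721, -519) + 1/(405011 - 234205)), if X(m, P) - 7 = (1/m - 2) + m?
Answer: 123151126/89407889003 ≈ 0.0013774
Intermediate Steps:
X(m, P) = 5 + m + 1/m (X(m, P) = 7 + ((1/m - 2) + m) = 7 + ((-2 + 1/m) + m) = 7 + (-2 + m + 1/m) = 5 + m + 1/m)
1/(X(721, -519) + 1/(405011 - 234205)) = 1/((5 + 721 + 1/721) + 1/(405011 - 234205)) = 1/((5 + 721 + 1/721) + 1/170806) = 1/(523447/721 + 1/170806) = 1/(89407889003/123151126) = 123151126/89407889003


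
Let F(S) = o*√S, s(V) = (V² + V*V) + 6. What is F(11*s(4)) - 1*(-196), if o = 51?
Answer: 196 + 51*√418 ≈ 1238.7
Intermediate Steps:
s(V) = 6 + 2*V² (s(V) = (V² + V²) + 6 = 2*V² + 6 = 6 + 2*V²)
F(S) = 51*√S
F(11*s(4)) - 1*(-196) = 51*√(11*(6 + 2*4²)) - 1*(-196) = 51*√(11*(6 + 2*16)) + 196 = 51*√(11*(6 + 32)) + 196 = 51*√(11*38) + 196 = 51*√418 + 196 = 196 + 51*√418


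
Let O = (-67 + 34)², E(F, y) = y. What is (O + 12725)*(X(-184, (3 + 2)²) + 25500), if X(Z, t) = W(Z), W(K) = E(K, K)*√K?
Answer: 352257000 - 5083552*I*√46 ≈ 3.5226e+8 - 3.4478e+7*I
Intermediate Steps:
O = 1089 (O = (-33)² = 1089)
W(K) = K^(3/2) (W(K) = K*√K = K^(3/2))
X(Z, t) = Z^(3/2)
(O + 12725)*(X(-184, (3 + 2)²) + 25500) = (1089 + 12725)*((-184)^(3/2) + 25500) = 13814*(-368*I*√46 + 25500) = 13814*(25500 - 368*I*√46) = 352257000 - 5083552*I*√46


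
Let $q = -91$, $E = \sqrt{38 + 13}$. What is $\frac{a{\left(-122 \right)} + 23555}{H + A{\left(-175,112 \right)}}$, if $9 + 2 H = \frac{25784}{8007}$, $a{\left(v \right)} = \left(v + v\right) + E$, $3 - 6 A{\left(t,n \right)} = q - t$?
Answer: $- \frac{186651177}{131234} - \frac{8007 \sqrt{51}}{131234} \approx -1422.7$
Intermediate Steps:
$E = \sqrt{51} \approx 7.1414$
$A{\left(t,n \right)} = \frac{47}{3} + \frac{t}{6}$ ($A{\left(t,n \right)} = \frac{1}{2} - \frac{-91 - t}{6} = \frac{1}{2} + \left(\frac{91}{6} + \frac{t}{6}\right) = \frac{47}{3} + \frac{t}{6}$)
$a{\left(v \right)} = \sqrt{51} + 2 v$ ($a{\left(v \right)} = \left(v + v\right) + \sqrt{51} = 2 v + \sqrt{51} = \sqrt{51} + 2 v$)
$H = - \frac{46279}{16014}$ ($H = - \frac{9}{2} + \frac{25784 \cdot \frac{1}{8007}}{2} = - \frac{9}{2} + \frac{1}{2} \cdot \frac{25784}{8007} = - \frac{9}{2} + \frac{12892}{8007} = - \frac{46279}{16014} \approx -2.8899$)
$\frac{a{\left(-122 \right)} + 23555}{H + A{\left(-175,112 \right)}} = \frac{\left(\sqrt{51} + 2 \left(-122\right)\right) + 23555}{- \frac{46279}{16014} + \left(\frac{47}{3} + \frac{1}{6} \left(-175\right)\right)} = \frac{\left(\sqrt{51} - 244\right) + 23555}{- \frac{46279}{16014} + \left(\frac{47}{3} - \frac{175}{6}\right)} = \frac{\left(-244 + \sqrt{51}\right) + 23555}{- \frac{46279}{16014} - \frac{27}{2}} = \frac{23311 + \sqrt{51}}{- \frac{131234}{8007}} = \left(23311 + \sqrt{51}\right) \left(- \frac{8007}{131234}\right) = - \frac{186651177}{131234} - \frac{8007 \sqrt{51}}{131234}$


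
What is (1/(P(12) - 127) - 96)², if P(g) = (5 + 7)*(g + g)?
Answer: 238857025/25921 ≈ 9214.8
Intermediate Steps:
P(g) = 24*g (P(g) = 12*(2*g) = 24*g)
(1/(P(12) - 127) - 96)² = (1/(24*12 - 127) - 96)² = (1/(288 - 127) - 96)² = (1/161 - 96)² = (-15455/161)² = 238857025/25921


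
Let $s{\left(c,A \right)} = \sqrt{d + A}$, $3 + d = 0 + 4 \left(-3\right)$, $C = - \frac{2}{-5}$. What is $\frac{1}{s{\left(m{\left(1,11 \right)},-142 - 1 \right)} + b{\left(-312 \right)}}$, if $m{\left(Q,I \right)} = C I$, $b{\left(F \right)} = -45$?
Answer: $- \frac{45}{2183} - \frac{i \sqrt{158}}{2183} \approx -0.020614 - 0.005758 i$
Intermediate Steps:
$C = \frac{2}{5}$ ($C = \left(-2\right) \left(- \frac{1}{5}\right) = \frac{2}{5} \approx 0.4$)
$d = -15$ ($d = -3 + \left(0 + 4 \left(-3\right)\right) = -3 + \left(0 - 12\right) = -3 - 12 = -15$)
$m{\left(Q,I \right)} = \frac{2 I}{5}$
$s{\left(c,A \right)} = \sqrt{-15 + A}$
$\frac{1}{s{\left(m{\left(1,11 \right)},-142 - 1 \right)} + b{\left(-312 \right)}} = \frac{1}{\sqrt{-15 - 143} - 45} = \frac{1}{\sqrt{-158} - 45} = \frac{1}{i \sqrt{158} - 45} = \frac{1}{-45 + i \sqrt{158}}$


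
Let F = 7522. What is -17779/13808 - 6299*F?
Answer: -654237942803/13808 ≈ -4.7381e+7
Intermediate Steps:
-17779/13808 - 6299*F = -17779/13808 - 6299/(1/7522) = -17779*1/13808 - 6299/1/7522 = -17779/13808 - 6299*7522 = -17779/13808 - 47381078 = -654237942803/13808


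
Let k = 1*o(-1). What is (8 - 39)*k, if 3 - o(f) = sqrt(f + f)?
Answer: -93 + 31*I*sqrt(2) ≈ -93.0 + 43.841*I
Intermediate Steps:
o(f) = 3 - sqrt(2)*sqrt(f) (o(f) = 3 - sqrt(f + f) = 3 - sqrt(2*f) = 3 - sqrt(2)*sqrt(f))
k = 3 - I*sqrt(2) (k = 1*(3 - sqrt(2)*sqrt(-1)) = 1*(3 - sqrt(2)*I) = 1*(3 - I*sqrt(2)) = 3 - I*sqrt(2) ≈ 3.0 - 1.4142*I)
(8 - 39)*k = (8 - 39)*(3 - I*sqrt(2)) = -31*(3 - I*sqrt(2)) = -93 + 31*I*sqrt(2)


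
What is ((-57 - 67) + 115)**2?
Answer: 81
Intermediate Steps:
((-57 - 67) + 115)**2 = (-124 + 115)**2 = (-9)**2 = 81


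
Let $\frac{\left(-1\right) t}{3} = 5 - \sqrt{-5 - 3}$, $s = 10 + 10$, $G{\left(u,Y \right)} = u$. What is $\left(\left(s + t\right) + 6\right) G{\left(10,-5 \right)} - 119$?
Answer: $-9 + 60 i \sqrt{2} \approx -9.0 + 84.853 i$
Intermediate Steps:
$s = 20$
$t = -15 + 6 i \sqrt{2}$ ($t = - 3 \left(5 - \sqrt{-5 - 3}\right) = - 3 \left(5 - \sqrt{-8}\right) = - 3 \left(5 - 2 i \sqrt{2}\right) = -15 + 6 i \sqrt{2} \approx -15.0 + 8.4853 i$)
$\left(\left(s + t\right) + 6\right) G{\left(10,-5 \right)} - 119 = \left(\left(20 - \left(15 - 6 i \sqrt{2}\right)\right) + 6\right) 10 - 119 = \left(\left(5 + 6 i \sqrt{2}\right) + 6\right) 10 - 119 = \left(11 + 6 i \sqrt{2}\right) 10 - 119 = \left(110 + 60 i \sqrt{2}\right) - 119 = -9 + 60 i \sqrt{2}$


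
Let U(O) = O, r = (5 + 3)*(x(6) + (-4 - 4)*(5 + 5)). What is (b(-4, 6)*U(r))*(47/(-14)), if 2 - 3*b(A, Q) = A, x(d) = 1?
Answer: 29704/7 ≈ 4243.4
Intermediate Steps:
b(A, Q) = 2/3 - A/3
r = -632 (r = (5 + 3)*(1 + (-4 - 4)*(5 + 5)) = 8*(1 - 8*10) = 8*(1 - 80) = 8*(-79) = -632)
(b(-4, 6)*U(r))*(47/(-14)) = ((2/3 - 1/3*(-4))*(-632))*(47/(-14)) = ((2/3 + 4/3)*(-632))*(47*(-1/14)) = (2*(-632))*(-47/14) = -1264*(-47/14) = 29704/7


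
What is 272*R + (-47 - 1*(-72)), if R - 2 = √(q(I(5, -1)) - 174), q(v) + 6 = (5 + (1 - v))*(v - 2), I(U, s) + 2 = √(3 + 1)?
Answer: 569 + 2176*I*√3 ≈ 569.0 + 3768.9*I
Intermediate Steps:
I(U, s) = 0 (I(U, s) = -2 + √(3 + 1) = -2 + √4 = -2 + 2 = 0)
q(v) = -6 + (-2 + v)*(6 - v) (q(v) = -6 + (5 + (1 - v))*(v - 2) = -6 + (6 - v)*(-2 + v) = -6 + (-2 + v)*(6 - v))
R = 2 + 8*I*√3 (R = 2 + √((-18 - 1*0² + 8*0) - 174) = 2 + √((-18 - 1*0 + 0) - 174) = 2 + √((-18 + 0 + 0) - 174) = 2 + √(-18 - 174) = 2 + √(-192) = 2 + 8*I*√3 ≈ 2.0 + 13.856*I)
272*R + (-47 - 1*(-72)) = 272*(2 + 8*I*√3) + (-47 - 1*(-72)) = (544 + 2176*I*√3) + (-47 + 72) = (544 + 2176*I*√3) + 25 = 569 + 2176*I*√3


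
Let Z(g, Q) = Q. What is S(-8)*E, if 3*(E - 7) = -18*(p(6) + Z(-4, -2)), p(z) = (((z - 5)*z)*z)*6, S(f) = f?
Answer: 10216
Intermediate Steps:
p(z) = 6*z**2*(-5 + z) (p(z) = (((-5 + z)*z)*z)*6 = ((z*(-5 + z))*z)*6 = (z**2*(-5 + z))*6 = 6*z**2*(-5 + z))
E = -1277 (E = 7 + (-18*(6*6**2*(-5 + 6) - 2))/3 = 7 + (-18*(6*36*1 - 2))/3 = 7 + (-18*(216 - 2))/3 = 7 + (-18*214)/3 = 7 + (1/3)*(-3852) = 7 - 1284 = -1277)
S(-8)*E = -8*(-1277) = 10216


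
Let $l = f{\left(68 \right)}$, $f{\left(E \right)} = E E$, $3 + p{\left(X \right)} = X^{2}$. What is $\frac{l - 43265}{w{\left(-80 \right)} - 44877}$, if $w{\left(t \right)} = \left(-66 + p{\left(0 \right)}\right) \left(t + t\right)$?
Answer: $\frac{38641}{33837} \approx 1.142$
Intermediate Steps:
$p{\left(X \right)} = -3 + X^{2}$
$f{\left(E \right)} = E^{2}$
$l = 4624$ ($l = 68^{2} = 4624$)
$w{\left(t \right)} = - 138 t$ ($w{\left(t \right)} = \left(-66 - \left(3 - 0^{2}\right)\right) \left(t + t\right) = \left(-66 + \left(-3 + 0\right)\right) 2 t = \left(-66 - 3\right) 2 t = - 69 \cdot 2 t = - 138 t$)
$\frac{l - 43265}{w{\left(-80 \right)} - 44877} = \frac{4624 - 43265}{\left(-138\right) \left(-80\right) - 44877} = - \frac{38641}{11040 - 44877} = - \frac{38641}{-33837} = \left(-38641\right) \left(- \frac{1}{33837}\right) = \frac{38641}{33837}$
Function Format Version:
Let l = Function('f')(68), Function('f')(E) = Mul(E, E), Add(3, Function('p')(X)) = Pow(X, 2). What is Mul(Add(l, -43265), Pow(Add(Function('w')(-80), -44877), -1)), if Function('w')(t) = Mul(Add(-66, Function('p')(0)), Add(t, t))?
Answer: Rational(38641, 33837) ≈ 1.1420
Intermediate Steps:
Function('p')(X) = Add(-3, Pow(X, 2))
Function('f')(E) = Pow(E, 2)
l = 4624 (l = Pow(68, 2) = 4624)
Function('w')(t) = Mul(-138, t) (Function('w')(t) = Mul(Add(-66, Add(-3, Pow(0, 2))), Add(t, t)) = Mul(Add(-66, Add(-3, 0)), Mul(2, t)) = Mul(Add(-66, -3), Mul(2, t)) = Mul(-69, Mul(2, t)) = Mul(-138, t))
Mul(Add(l, -43265), Pow(Add(Function('w')(-80), -44877), -1)) = Mul(Add(4624, -43265), Pow(Add(Mul(-138, -80), -44877), -1)) = Mul(-38641, Pow(Add(11040, -44877), -1)) = Mul(-38641, Pow(-33837, -1)) = Mul(-38641, Rational(-1, 33837)) = Rational(38641, 33837)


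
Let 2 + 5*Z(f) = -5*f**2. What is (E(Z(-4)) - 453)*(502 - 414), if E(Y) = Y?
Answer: -206536/5 ≈ -41307.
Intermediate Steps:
Z(f) = -2/5 - f**2 (Z(f) = -2/5 + (-5*f**2)/5 = -2/5 - f**2)
(E(Z(-4)) - 453)*(502 - 414) = ((-2/5 - 1*(-4)**2) - 453)*(502 - 414) = ((-2/5 - 1*16) - 453)*88 = ((-2/5 - 16) - 453)*88 = (-82/5 - 453)*88 = -2347/5*88 = -206536/5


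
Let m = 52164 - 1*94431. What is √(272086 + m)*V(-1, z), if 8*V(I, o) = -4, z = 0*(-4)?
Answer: -√229819/2 ≈ -239.70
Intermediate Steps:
z = 0
m = -42267 (m = 52164 - 94431 = -42267)
V(I, o) = -½ (V(I, o) = (⅛)*(-4) = -½)
√(272086 + m)*V(-1, z) = √(272086 - 42267)*(-½) = √229819*(-½) = -√229819/2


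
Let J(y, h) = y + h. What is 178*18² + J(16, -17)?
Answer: 57671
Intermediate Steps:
J(y, h) = h + y
178*18² + J(16, -17) = 178*18² + (-17 + 16) = 178*324 - 1 = 57672 - 1 = 57671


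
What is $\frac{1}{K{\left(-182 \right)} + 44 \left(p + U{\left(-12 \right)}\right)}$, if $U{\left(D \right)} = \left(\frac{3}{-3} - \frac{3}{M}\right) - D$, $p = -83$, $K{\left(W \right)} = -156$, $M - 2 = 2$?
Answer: $- \frac{1}{3357} \approx -0.00029788$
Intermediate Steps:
$M = 4$ ($M = 2 + 2 = 4$)
$U{\left(D \right)} = - \frac{7}{4} - D$ ($U{\left(D \right)} = \left(\frac{3}{-3} - \frac{3}{4}\right) - D = \left(3 \left(- \frac{1}{3}\right) - \frac{3}{4}\right) - D = \left(-1 - \frac{3}{4}\right) - D = - \frac{7}{4} - D$)
$\frac{1}{K{\left(-182 \right)} + 44 \left(p + U{\left(-12 \right)}\right)} = \frac{1}{-156 + 44 \left(-83 - - \frac{41}{4}\right)} = \frac{1}{-156 + 44 \left(-83 + \left(- \frac{7}{4} + 12\right)\right)} = \frac{1}{-156 + 44 \left(-83 + \frac{41}{4}\right)} = \frac{1}{-156 + 44 \left(- \frac{291}{4}\right)} = \frac{1}{-156 - 3201} = \frac{1}{-3357} = - \frac{1}{3357}$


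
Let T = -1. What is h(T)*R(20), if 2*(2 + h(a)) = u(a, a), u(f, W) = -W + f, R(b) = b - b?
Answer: 0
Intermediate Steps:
R(b) = 0
u(f, W) = f - W
h(a) = -2 (h(a) = -2 + (a - a)/2 = -2 + (1/2)*0 = -2 + 0 = -2)
h(T)*R(20) = -2*0 = 0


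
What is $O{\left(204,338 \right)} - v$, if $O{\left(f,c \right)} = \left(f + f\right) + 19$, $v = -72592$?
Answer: $73019$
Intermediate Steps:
$O{\left(f,c \right)} = 19 + 2 f$ ($O{\left(f,c \right)} = 2 f + 19 = 19 + 2 f$)
$O{\left(204,338 \right)} - v = \left(19 + 2 \cdot 204\right) - -72592 = \left(19 + 408\right) + 72592 = 427 + 72592 = 73019$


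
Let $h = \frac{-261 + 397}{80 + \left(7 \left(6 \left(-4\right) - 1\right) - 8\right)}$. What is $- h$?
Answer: $\frac{136}{103} \approx 1.3204$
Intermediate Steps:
$h = - \frac{136}{103}$ ($h = \frac{136}{80 + \left(7 \left(-24 - 1\right) - 8\right)} = \frac{136}{80 + \left(7 \left(-25\right) - 8\right)} = \frac{136}{80 - 183} = \frac{136}{-103} = 136 \left(- \frac{1}{103}\right) = - \frac{136}{103} \approx -1.3204$)
$- h = \left(-1\right) \left(- \frac{136}{103}\right) = \frac{136}{103}$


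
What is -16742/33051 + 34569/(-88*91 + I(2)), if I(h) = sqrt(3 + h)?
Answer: -10223092435930/2119496478009 - 34569*sqrt(5)/64128059 ≈ -4.8246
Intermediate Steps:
-16742/33051 + 34569/(-88*91 + I(2)) = -16742/33051 + 34569/(-88*91 + sqrt(3 + 2)) = -16742*1/33051 + 34569/(-8008 + sqrt(5)) = -16742/33051 + 34569/(-8008 + sqrt(5))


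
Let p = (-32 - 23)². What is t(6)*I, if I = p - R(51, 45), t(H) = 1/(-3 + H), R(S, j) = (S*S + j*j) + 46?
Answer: -549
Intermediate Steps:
R(S, j) = 46 + S² + j² (R(S, j) = (S² + j²) + 46 = 46 + S² + j²)
p = 3025 (p = (-55)² = 3025)
I = -1647 (I = 3025 - (46 + 51² + 45²) = 3025 - (46 + 2601 + 2025) = 3025 - 1*4672 = 3025 - 4672 = -1647)
t(6)*I = -1647/(-3 + 6) = -1647/3 = (⅓)*(-1647) = -549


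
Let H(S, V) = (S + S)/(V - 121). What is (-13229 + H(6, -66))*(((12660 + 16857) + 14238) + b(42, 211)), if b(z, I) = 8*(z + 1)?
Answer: -9917604515/17 ≈ -5.8339e+8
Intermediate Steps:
b(z, I) = 8 + 8*z (b(z, I) = 8*(1 + z) = 8 + 8*z)
H(S, V) = 2*S/(-121 + V) (H(S, V) = (2*S)/(-121 + V) = 2*S/(-121 + V))
(-13229 + H(6, -66))*(((12660 + 16857) + 14238) + b(42, 211)) = (-13229 + 2*6/(-121 - 66))*(((12660 + 16857) + 14238) + (8 + 8*42)) = (-13229 + 2*6/(-187))*((29517 + 14238) + (8 + 336)) = (-13229 + 2*6*(-1/187))*(43755 + 344) = (-13229 - 12/187)*44099 = -2473835/187*44099 = -9917604515/17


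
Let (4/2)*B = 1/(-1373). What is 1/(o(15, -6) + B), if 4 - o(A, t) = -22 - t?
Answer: 2746/54919 ≈ 0.050001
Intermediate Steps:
B = -1/2746 (B = (½)/(-1373) = (½)*(-1/1373) = -1/2746 ≈ -0.00036417)
o(A, t) = 26 + t (o(A, t) = 4 - (-22 - t) = 4 + (22 + t) = 26 + t)
1/(o(15, -6) + B) = 1/((26 - 6) - 1/2746) = 1/(20 - 1/2746) = 1/(54919/2746) = 2746/54919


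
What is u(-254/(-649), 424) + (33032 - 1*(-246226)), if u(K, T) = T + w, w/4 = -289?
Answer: 278526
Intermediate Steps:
w = -1156 (w = 4*(-289) = -1156)
u(K, T) = -1156 + T (u(K, T) = T - 1156 = -1156 + T)
u(-254/(-649), 424) + (33032 - 1*(-246226)) = (-1156 + 424) + (33032 - 1*(-246226)) = -732 + (33032 + 246226) = -732 + 279258 = 278526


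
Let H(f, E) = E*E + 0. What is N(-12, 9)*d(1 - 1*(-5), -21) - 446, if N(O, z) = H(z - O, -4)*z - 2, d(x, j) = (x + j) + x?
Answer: -1724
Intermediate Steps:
H(f, E) = E² (H(f, E) = E² + 0 = E²)
d(x, j) = j + 2*x (d(x, j) = (j + x) + x = j + 2*x)
N(O, z) = -2 + 16*z (N(O, z) = (-4)²*z - 2 = 16*z - 2 = -2 + 16*z)
N(-12, 9)*d(1 - 1*(-5), -21) - 446 = (-2 + 16*9)*(-21 + 2*(1 - 1*(-5))) - 446 = (-2 + 144)*(-21 + 2*(1 + 5)) - 446 = 142*(-21 + 2*6) - 446 = 142*(-21 + 12) - 446 = 142*(-9) - 446 = -1278 - 446 = -1724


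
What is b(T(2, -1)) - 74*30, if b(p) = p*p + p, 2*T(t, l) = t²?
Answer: -2214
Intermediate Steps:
T(t, l) = t²/2
b(p) = p + p² (b(p) = p² + p = p + p²)
b(T(2, -1)) - 74*30 = ((½)*2²)*(1 + (½)*2²) - 74*30 = ((½)*4)*(1 + (½)*4) - 2220 = 2*(1 + 2) - 2220 = 2*3 - 2220 = 6 - 2220 = -2214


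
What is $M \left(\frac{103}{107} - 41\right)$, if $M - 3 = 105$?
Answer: $- \frac{462672}{107} \approx -4324.0$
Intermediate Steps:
$M = 108$ ($M = 3 + 105 = 108$)
$M \left(\frac{103}{107} - 41\right) = 108 \left(\frac{103}{107} - 41\right) = 108 \left(- \frac{4284}{107}\right) = - \frac{462672}{107}$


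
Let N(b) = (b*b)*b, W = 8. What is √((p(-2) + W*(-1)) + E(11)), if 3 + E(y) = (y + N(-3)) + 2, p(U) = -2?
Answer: 3*I*√3 ≈ 5.1962*I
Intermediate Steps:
N(b) = b³ (N(b) = b²*b = b³)
E(y) = -28 + y (E(y) = -3 + ((y + (-3)³) + 2) = -3 + ((y - 27) + 2) = -3 + ((-27 + y) + 2) = -3 + (-25 + y) = -28 + y)
√((p(-2) + W*(-1)) + E(11)) = √((-2 + 8*(-1)) + (-28 + 11)) = √((-2 - 8) - 17) = √(-10 - 17) = √(-27) = 3*I*√3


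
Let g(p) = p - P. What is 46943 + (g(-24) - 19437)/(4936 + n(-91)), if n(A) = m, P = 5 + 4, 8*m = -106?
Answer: 924276733/19691 ≈ 46939.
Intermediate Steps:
m = -53/4 (m = (⅛)*(-106) = -53/4 ≈ -13.250)
P = 9
n(A) = -53/4
g(p) = -9 + p (g(p) = p - 1*9 = p - 9 = -9 + p)
46943 + (g(-24) - 19437)/(4936 + n(-91)) = 46943 + ((-9 - 24) - 19437)/(4936 - 53/4) = 46943 + (-33 - 19437)/(19691/4) = 46943 - 19470*4/19691 = 46943 - 77880/19691 = 924276733/19691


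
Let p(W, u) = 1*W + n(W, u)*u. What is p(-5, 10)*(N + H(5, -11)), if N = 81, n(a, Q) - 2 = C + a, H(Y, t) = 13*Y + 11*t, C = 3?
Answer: -125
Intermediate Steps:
H(Y, t) = 11*t + 13*Y
n(a, Q) = 5 + a (n(a, Q) = 2 + (3 + a) = 5 + a)
p(W, u) = W + u*(5 + W) (p(W, u) = 1*W + (5 + W)*u = W + u*(5 + W))
p(-5, 10)*(N + H(5, -11)) = (-5 + 10*(5 - 5))*(81 + (11*(-11) + 13*5)) = (-5 + 10*0)*(81 + (-121 + 65)) = (-5 + 0)*(81 - 56) = -5*25 = -125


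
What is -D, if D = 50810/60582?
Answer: -25405/30291 ≈ -0.83870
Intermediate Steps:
D = 25405/30291 (D = 50810*(1/60582) = 25405/30291 ≈ 0.83870)
-D = -1*25405/30291 = -25405/30291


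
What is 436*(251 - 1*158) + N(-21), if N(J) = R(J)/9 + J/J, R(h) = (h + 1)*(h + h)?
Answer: 121927/3 ≈ 40642.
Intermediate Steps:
R(h) = 2*h*(1 + h) (R(h) = (1 + h)*(2*h) = 2*h*(1 + h))
N(J) = 1 + 2*J*(1 + J)/9 (N(J) = (2*J*(1 + J))/9 + J/J = (2*J*(1 + J))*(⅑) + 1 = 2*J*(1 + J)/9 + 1 = 1 + 2*J*(1 + J)/9)
436*(251 - 1*158) + N(-21) = 436*(251 - 1*158) + (1 + (2/9)*(-21)*(1 - 21)) = 436*(251 - 158) + (1 + (2/9)*(-21)*(-20)) = 436*93 + (1 + 280/3) = 40548 + 283/3 = 121927/3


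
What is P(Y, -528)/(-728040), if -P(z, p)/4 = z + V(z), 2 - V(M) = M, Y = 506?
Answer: 1/91005 ≈ 1.0988e-5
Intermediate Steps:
V(M) = 2 - M
P(z, p) = -8 (P(z, p) = -4*(z + (2 - z)) = -4*2 = -8)
P(Y, -528)/(-728040) = -8/(-728040) = -8*(-1/728040) = 1/91005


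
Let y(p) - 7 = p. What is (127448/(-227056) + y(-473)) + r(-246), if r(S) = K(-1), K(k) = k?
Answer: -13270325/28382 ≈ -467.56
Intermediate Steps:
y(p) = 7 + p
r(S) = -1
(127448/(-227056) + y(-473)) + r(-246) = (127448/(-227056) + (7 - 473)) - 1 = (127448*(-1/227056) - 466) - 1 = (-15931/28382 - 466) - 1 = -13241943/28382 - 1 = -13270325/28382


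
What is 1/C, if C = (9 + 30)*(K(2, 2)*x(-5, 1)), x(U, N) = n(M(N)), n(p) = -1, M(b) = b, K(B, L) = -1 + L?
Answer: -1/39 ≈ -0.025641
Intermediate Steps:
x(U, N) = -1
C = -39 (C = (9 + 30)*((-1 + 2)*(-1)) = 39*(1*(-1)) = 39*(-1) = -39)
1/C = 1/(-39) = -1/39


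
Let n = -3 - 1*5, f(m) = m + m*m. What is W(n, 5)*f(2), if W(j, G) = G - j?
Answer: 78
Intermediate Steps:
f(m) = m + m**2
n = -8 (n = -3 - 5 = -8)
W(n, 5)*f(2) = (5 - 1*(-8))*(2*(1 + 2)) = (5 + 8)*(2*3) = 13*6 = 78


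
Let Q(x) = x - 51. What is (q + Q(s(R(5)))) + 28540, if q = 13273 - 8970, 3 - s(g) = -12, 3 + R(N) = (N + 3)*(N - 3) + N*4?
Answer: 32807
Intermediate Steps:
R(N) = -3 + 4*N + (-3 + N)*(3 + N) (R(N) = -3 + ((N + 3)*(N - 3) + N*4) = -3 + ((3 + N)*(-3 + N) + 4*N) = -3 + ((-3 + N)*(3 + N) + 4*N) = -3 + (4*N + (-3 + N)*(3 + N)) = -3 + 4*N + (-3 + N)*(3 + N))
s(g) = 15 (s(g) = 3 - 1*(-12) = 3 + 12 = 15)
Q(x) = -51 + x
q = 4303
(q + Q(s(R(5)))) + 28540 = (4303 + (-51 + 15)) + 28540 = (4303 - 36) + 28540 = 4267 + 28540 = 32807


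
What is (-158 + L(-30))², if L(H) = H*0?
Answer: 24964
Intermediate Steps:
L(H) = 0
(-158 + L(-30))² = (-158 + 0)² = (-158)² = 24964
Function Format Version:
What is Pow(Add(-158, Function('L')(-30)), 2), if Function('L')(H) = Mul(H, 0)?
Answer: 24964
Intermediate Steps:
Function('L')(H) = 0
Pow(Add(-158, Function('L')(-30)), 2) = Pow(Add(-158, 0), 2) = Pow(-158, 2) = 24964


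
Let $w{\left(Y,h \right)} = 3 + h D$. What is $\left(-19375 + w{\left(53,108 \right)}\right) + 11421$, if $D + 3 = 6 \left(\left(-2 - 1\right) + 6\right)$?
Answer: $-6331$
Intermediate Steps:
$D = 15$ ($D = -3 + 6 \left(\left(-2 - 1\right) + 6\right) = -3 + 6 \left(-3 + 6\right) = -3 + 6 \cdot 3 = -3 + 18 = 15$)
$w{\left(Y,h \right)} = 3 + 15 h$ ($w{\left(Y,h \right)} = 3 + h 15 = 3 + 15 h$)
$\left(-19375 + w{\left(53,108 \right)}\right) + 11421 = \left(-19375 + \left(3 + 15 \cdot 108\right)\right) + 11421 = \left(-19375 + \left(3 + 1620\right)\right) + 11421 = \left(-19375 + 1623\right) + 11421 = -17752 + 11421 = -6331$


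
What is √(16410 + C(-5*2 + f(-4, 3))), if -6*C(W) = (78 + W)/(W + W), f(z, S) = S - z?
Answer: √590835/6 ≈ 128.11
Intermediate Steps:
C(W) = -(78 + W)/(12*W) (C(W) = -(78 + W)/(6*(W + W)) = -(78 + W)/(6*(2*W)) = -(78 + W)*1/(2*W)/6 = -(78 + W)/(12*W))
√(16410 + C(-5*2 + f(-4, 3))) = √(16410 + (-78 - (-5*2 + (3 - 1*(-4))))/(12*(-5*2 + (3 - 1*(-4))))) = √(16410 + (-78 - (-10 + (3 + 4)))/(12*(-10 + (3 + 4)))) = √(16410 + (-78 - (-10 + 7))/(12*(-10 + 7))) = √(16410 + (1/12)*(-78 - 1*(-3))/(-3)) = √(16410 + (1/12)*(-⅓)*(-78 + 3)) = √(16410 + (1/12)*(-⅓)*(-75)) = √(16410 + 25/12) = √(196945/12) = √590835/6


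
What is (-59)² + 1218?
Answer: 4699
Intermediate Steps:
(-59)² + 1218 = 3481 + 1218 = 4699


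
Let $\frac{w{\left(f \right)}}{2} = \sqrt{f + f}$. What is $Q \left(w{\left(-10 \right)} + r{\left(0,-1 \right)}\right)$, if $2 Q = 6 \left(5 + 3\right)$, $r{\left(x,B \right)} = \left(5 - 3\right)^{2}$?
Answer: $96 + 96 i \sqrt{5} \approx 96.0 + 214.66 i$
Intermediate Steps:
$r{\left(x,B \right)} = 4$ ($r{\left(x,B \right)} = 2^{2} = 4$)
$Q = 24$ ($Q = \frac{6 \left(5 + 3\right)}{2} = \frac{6 \cdot 8}{2} = \frac{1}{2} \cdot 48 = 24$)
$w{\left(f \right)} = 2 \sqrt{2} \sqrt{f}$ ($w{\left(f \right)} = 2 \sqrt{f + f} = 2 \sqrt{2 f} = 2 \sqrt{2} \sqrt{f}$)
$Q \left(w{\left(-10 \right)} + r{\left(0,-1 \right)}\right) = 24 \left(2 \sqrt{2} \sqrt{-10} + 4\right) = 24 \left(2 \sqrt{2} i \sqrt{10} + 4\right) = 24 \left(4 i \sqrt{5} + 4\right) = 24 \left(4 + 4 i \sqrt{5}\right) = 96 + 96 i \sqrt{5}$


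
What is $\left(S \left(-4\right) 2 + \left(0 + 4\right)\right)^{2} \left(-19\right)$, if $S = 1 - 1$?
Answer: $-304$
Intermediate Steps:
$S = 0$ ($S = 1 - 1 = 0$)
$\left(S \left(-4\right) 2 + \left(0 + 4\right)\right)^{2} \left(-19\right) = \left(0 \left(-4\right) 2 + \left(0 + 4\right)\right)^{2} \left(-19\right) = \left(0 \cdot 2 + 4\right)^{2} \left(-19\right) = \left(0 + 4\right)^{2} \left(-19\right) = 4^{2} \left(-19\right) = 16 \left(-19\right) = -304$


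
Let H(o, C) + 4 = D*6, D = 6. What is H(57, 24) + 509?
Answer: 541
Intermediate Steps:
H(o, C) = 32 (H(o, C) = -4 + 6*6 = -4 + 36 = 32)
H(57, 24) + 509 = 32 + 509 = 541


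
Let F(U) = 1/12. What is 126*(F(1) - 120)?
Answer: -30219/2 ≈ -15110.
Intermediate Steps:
F(U) = 1/12
126*(F(1) - 120) = 126*(1/12 - 120) = 126*(-1439/12) = -30219/2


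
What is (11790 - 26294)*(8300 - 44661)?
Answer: 527379944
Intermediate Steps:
(11790 - 26294)*(8300 - 44661) = -14504*(-36361) = 527379944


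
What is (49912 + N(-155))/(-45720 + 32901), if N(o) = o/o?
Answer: -49913/12819 ≈ -3.8937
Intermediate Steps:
N(o) = 1
(49912 + N(-155))/(-45720 + 32901) = (49912 + 1)/(-45720 + 32901) = 49913/(-12819) = 49913*(-1/12819) = -49913/12819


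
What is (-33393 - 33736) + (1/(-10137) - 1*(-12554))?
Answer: -553226776/10137 ≈ -54575.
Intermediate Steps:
(-33393 - 33736) + (1/(-10137) - 1*(-12554)) = -67129 + (-1/10137 + 12554) = -67129 + 127259897/10137 = -553226776/10137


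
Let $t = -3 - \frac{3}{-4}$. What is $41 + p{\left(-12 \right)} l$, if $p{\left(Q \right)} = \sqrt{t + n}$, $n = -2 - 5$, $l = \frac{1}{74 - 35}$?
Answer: $41 + \frac{i \sqrt{37}}{78} \approx 41.0 + 0.077984 i$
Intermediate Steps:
$l = \frac{1}{39} \approx 0.025641$
$n = -7$ ($n = -2 - 5 = -7$)
$t = - \frac{9}{4}$ ($t = -3 - - \frac{3}{4} = -3 + \frac{3}{4} = - \frac{9}{4} \approx -2.25$)
$p{\left(Q \right)} = \frac{i \sqrt{37}}{2}$ ($p{\left(Q \right)} = \sqrt{- \frac{9}{4} - 7} = \sqrt{- \frac{37}{4}} = \frac{i \sqrt{37}}{2}$)
$41 + p{\left(-12 \right)} l = 41 + \frac{i \sqrt{37}}{2} \cdot \frac{1}{39} = 41 + \frac{i \sqrt{37}}{78}$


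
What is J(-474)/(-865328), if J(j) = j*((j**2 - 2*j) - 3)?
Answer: 53472177/432664 ≈ 123.59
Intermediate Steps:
J(j) = j*(-3 + j**2 - 2*j)
J(-474)/(-865328) = -474*(-3 + (-474)**2 - 2*(-474))/(-865328) = -474*(-3 + 224676 + 948)*(-1/865328) = -474*225621*(-1/865328) = -106944354*(-1/865328) = 53472177/432664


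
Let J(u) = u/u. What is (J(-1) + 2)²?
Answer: 9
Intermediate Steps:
J(u) = 1
(J(-1) + 2)² = (1 + 2)² = 3² = 9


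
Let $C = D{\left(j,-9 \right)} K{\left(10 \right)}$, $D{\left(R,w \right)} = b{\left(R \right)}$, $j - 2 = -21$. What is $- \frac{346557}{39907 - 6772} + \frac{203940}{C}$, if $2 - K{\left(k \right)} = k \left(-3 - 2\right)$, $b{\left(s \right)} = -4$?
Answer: $- \frac{569136313}{574340} \approx -990.94$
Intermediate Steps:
$j = -19$ ($j = 2 - 21 = -19$)
$D{\left(R,w \right)} = -4$
$K{\left(k \right)} = 2 + 5 k$ ($K{\left(k \right)} = 2 - k \left(-3 - 2\right) = 2 - k \left(-5\right) = 2 - - 5 k = 2 + 5 k$)
$C = -208$ ($C = - 4 \left(2 + 5 \cdot 10\right) = - 4 \left(2 + 50\right) = \left(-4\right) 52 = -208$)
$- \frac{346557}{39907 - 6772} + \frac{203940}{C} = - \frac{346557}{39907 - 6772} + \frac{203940}{-208} = - \frac{346557}{33135} + 203940 \left(- \frac{1}{208}\right) = \left(-346557\right) \frac{1}{33135} - \frac{50985}{52} = - \frac{115519}{11045} - \frac{50985}{52} = - \frac{569136313}{574340}$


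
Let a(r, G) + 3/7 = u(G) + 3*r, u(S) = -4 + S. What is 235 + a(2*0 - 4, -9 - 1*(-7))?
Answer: 1516/7 ≈ 216.57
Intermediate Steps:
a(r, G) = -31/7 + G + 3*r (a(r, G) = -3/7 + ((-4 + G) + 3*r) = -3/7 + (-4 + G + 3*r) = -31/7 + G + 3*r)
235 + a(2*0 - 4, -9 - 1*(-7)) = 235 + (-31/7 + (-9 - 1*(-7)) + 3*(2*0 - 4)) = 235 + (-31/7 + (-9 + 7) + 3*(0 - 4)) = 235 + (-31/7 - 2 + 3*(-4)) = 235 + (-31/7 - 2 - 12) = 235 - 129/7 = 1516/7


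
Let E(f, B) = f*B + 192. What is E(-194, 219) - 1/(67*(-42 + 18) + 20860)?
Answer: -814244089/19252 ≈ -42294.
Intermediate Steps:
E(f, B) = 192 + B*f (E(f, B) = B*f + 192 = 192 + B*f)
E(-194, 219) - 1/(67*(-42 + 18) + 20860) = (192 + 219*(-194)) - 1/(67*(-42 + 18) + 20860) = (192 - 42486) - 1/(67*(-24) + 20860) = -42294 - 1/(-1608 + 20860) = -42294 - 1/19252 = -814244089/19252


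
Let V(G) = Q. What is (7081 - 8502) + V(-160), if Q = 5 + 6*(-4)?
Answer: -1440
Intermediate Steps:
Q = -19 (Q = 5 - 24 = -19)
V(G) = -19
(7081 - 8502) + V(-160) = (7081 - 8502) - 19 = -1421 - 19 = -1440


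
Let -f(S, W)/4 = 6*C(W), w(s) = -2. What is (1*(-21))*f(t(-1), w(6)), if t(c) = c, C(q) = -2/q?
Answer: 504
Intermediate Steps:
f(S, W) = 48/W (f(S, W) = -24*(-2/W) = -(-48)/W = 48/W)
(1*(-21))*f(t(-1), w(6)) = (1*(-21))*(48/(-2)) = -1008*(-1)/2 = -21*(-24) = 504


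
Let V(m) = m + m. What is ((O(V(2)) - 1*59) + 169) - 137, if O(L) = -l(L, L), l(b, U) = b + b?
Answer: -35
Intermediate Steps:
V(m) = 2*m
l(b, U) = 2*b
O(L) = -2*L
((O(V(2)) - 1*59) + 169) - 137 = ((-4*2 - 1*59) + 169) - 137 = ((-2*4 - 59) + 169) - 137 = ((-8 - 59) + 169) - 137 = (-67 + 169) - 137 = 102 - 137 = -35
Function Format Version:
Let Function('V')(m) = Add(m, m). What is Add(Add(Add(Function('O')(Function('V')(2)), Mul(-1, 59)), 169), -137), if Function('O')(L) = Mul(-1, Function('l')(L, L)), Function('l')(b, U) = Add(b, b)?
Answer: -35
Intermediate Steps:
Function('V')(m) = Mul(2, m)
Function('l')(b, U) = Mul(2, b)
Function('O')(L) = Mul(-2, L) (Function('O')(L) = Mul(-1, Mul(2, L)) = Mul(-2, L))
Add(Add(Add(Function('O')(Function('V')(2)), Mul(-1, 59)), 169), -137) = Add(Add(Add(Mul(-2, Mul(2, 2)), Mul(-1, 59)), 169), -137) = Add(Add(Add(Mul(-2, 4), -59), 169), -137) = Add(Add(Add(-8, -59), 169), -137) = Add(Add(-67, 169), -137) = Add(102, -137) = -35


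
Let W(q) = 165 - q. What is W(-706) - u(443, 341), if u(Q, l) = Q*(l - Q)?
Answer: 46057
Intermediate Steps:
W(-706) - u(443, 341) = (165 - 1*(-706)) - 443*(341 - 1*443) = (165 + 706) - 443*(341 - 443) = 871 - 443*(-102) = 871 - 1*(-45186) = 871 + 45186 = 46057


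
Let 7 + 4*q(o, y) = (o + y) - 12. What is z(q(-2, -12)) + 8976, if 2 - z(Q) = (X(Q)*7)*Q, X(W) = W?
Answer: 136025/16 ≈ 8501.6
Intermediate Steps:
q(o, y) = -19/4 + o/4 + y/4 (q(o, y) = -7/4 + ((o + y) - 12)/4 = -7/4 + (-12 + o + y)/4 = -7/4 + (-3 + o/4 + y/4) = -19/4 + o/4 + y/4)
z(Q) = 2 - 7*Q**2 (z(Q) = 2 - Q*7*Q = 2 - 7*Q*Q = 2 - 7*Q**2)
z(q(-2, -12)) + 8976 = (2 - 7*(-19/4 + (1/4)*(-2) + (1/4)*(-12))**2) + 8976 = (2 - 7*(-19/4 - 1/2 - 3)**2) + 8976 = (2 - 7*(-33/4)**2) + 8976 = (2 - 7*1089/16) + 8976 = (2 - 7623/16) + 8976 = -7591/16 + 8976 = 136025/16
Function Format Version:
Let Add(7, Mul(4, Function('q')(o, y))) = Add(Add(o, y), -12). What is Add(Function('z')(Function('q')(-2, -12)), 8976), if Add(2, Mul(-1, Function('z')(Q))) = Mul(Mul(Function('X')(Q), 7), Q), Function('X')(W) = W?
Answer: Rational(136025, 16) ≈ 8501.6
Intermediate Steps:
Function('q')(o, y) = Add(Rational(-19, 4), Mul(Rational(1, 4), o), Mul(Rational(1, 4), y)) (Function('q')(o, y) = Add(Rational(-7, 4), Mul(Rational(1, 4), Add(Add(o, y), -12))) = Add(Rational(-7, 4), Mul(Rational(1, 4), Add(-12, o, y))) = Add(Rational(-7, 4), Add(-3, Mul(Rational(1, 4), o), Mul(Rational(1, 4), y))) = Add(Rational(-19, 4), Mul(Rational(1, 4), o), Mul(Rational(1, 4), y)))
Function('z')(Q) = Add(2, Mul(-7, Pow(Q, 2))) (Function('z')(Q) = Add(2, Mul(-1, Mul(Mul(Q, 7), Q))) = Add(2, Mul(-1, Mul(Mul(7, Q), Q))) = Add(2, Mul(-1, Mul(7, Pow(Q, 2)))) = Add(2, Mul(-7, Pow(Q, 2))))
Add(Function('z')(Function('q')(-2, -12)), 8976) = Add(Add(2, Mul(-7, Pow(Add(Rational(-19, 4), Mul(Rational(1, 4), -2), Mul(Rational(1, 4), -12)), 2))), 8976) = Add(Add(2, Mul(-7, Pow(Add(Rational(-19, 4), Rational(-1, 2), -3), 2))), 8976) = Add(Add(2, Mul(-7, Pow(Rational(-33, 4), 2))), 8976) = Add(Add(2, Mul(-7, Rational(1089, 16))), 8976) = Add(Add(2, Rational(-7623, 16)), 8976) = Add(Rational(-7591, 16), 8976) = Rational(136025, 16)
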